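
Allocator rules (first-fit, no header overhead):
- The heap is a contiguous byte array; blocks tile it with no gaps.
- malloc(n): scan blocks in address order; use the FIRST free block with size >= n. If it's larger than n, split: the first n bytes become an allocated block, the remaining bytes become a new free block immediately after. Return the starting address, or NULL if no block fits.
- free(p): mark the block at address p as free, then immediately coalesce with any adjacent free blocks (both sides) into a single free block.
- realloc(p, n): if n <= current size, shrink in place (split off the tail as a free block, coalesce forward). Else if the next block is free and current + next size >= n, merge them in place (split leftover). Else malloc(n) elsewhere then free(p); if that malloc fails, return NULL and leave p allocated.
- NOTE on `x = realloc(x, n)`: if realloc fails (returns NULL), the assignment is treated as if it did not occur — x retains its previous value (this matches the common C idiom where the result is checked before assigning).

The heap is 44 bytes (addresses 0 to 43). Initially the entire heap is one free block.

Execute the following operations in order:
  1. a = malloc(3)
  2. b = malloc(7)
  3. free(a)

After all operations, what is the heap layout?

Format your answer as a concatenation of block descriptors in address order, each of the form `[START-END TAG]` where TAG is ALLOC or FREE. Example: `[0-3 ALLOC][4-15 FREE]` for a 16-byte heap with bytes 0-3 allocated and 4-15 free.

Op 1: a = malloc(3) -> a = 0; heap: [0-2 ALLOC][3-43 FREE]
Op 2: b = malloc(7) -> b = 3; heap: [0-2 ALLOC][3-9 ALLOC][10-43 FREE]
Op 3: free(a) -> (freed a); heap: [0-2 FREE][3-9 ALLOC][10-43 FREE]

Answer: [0-2 FREE][3-9 ALLOC][10-43 FREE]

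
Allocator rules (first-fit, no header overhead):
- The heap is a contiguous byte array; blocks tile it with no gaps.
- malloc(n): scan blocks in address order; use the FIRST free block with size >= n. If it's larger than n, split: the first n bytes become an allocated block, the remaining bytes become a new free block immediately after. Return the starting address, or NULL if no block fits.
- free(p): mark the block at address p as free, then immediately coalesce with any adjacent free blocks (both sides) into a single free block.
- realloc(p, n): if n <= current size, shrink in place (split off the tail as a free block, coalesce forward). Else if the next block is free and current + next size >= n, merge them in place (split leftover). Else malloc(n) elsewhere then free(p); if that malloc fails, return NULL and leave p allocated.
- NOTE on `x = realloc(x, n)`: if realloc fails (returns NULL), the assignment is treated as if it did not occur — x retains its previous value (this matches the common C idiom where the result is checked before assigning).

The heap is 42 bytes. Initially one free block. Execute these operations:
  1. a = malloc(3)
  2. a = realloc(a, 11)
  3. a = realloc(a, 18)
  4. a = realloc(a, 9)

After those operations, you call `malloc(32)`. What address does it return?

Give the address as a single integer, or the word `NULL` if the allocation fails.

Op 1: a = malloc(3) -> a = 0; heap: [0-2 ALLOC][3-41 FREE]
Op 2: a = realloc(a, 11) -> a = 0; heap: [0-10 ALLOC][11-41 FREE]
Op 3: a = realloc(a, 18) -> a = 0; heap: [0-17 ALLOC][18-41 FREE]
Op 4: a = realloc(a, 9) -> a = 0; heap: [0-8 ALLOC][9-41 FREE]
malloc(32): first-fit scan over [0-8 ALLOC][9-41 FREE] -> 9

Answer: 9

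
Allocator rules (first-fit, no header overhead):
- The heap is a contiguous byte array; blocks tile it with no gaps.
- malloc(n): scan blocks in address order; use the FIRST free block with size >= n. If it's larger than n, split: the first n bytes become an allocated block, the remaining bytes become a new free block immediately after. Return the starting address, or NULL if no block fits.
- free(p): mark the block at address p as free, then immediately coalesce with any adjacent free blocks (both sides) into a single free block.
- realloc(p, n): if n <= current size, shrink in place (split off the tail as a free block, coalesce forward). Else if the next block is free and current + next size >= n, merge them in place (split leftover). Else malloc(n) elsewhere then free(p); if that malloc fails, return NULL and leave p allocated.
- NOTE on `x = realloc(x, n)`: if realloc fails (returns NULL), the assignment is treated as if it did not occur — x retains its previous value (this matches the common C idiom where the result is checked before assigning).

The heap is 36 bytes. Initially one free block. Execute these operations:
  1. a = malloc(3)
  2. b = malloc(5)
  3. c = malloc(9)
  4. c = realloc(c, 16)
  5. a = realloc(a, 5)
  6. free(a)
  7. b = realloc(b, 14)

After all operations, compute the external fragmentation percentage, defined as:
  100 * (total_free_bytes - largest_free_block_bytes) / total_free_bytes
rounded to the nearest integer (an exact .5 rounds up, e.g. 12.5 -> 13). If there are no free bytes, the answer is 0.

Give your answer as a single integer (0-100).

Op 1: a = malloc(3) -> a = 0; heap: [0-2 ALLOC][3-35 FREE]
Op 2: b = malloc(5) -> b = 3; heap: [0-2 ALLOC][3-7 ALLOC][8-35 FREE]
Op 3: c = malloc(9) -> c = 8; heap: [0-2 ALLOC][3-7 ALLOC][8-16 ALLOC][17-35 FREE]
Op 4: c = realloc(c, 16) -> c = 8; heap: [0-2 ALLOC][3-7 ALLOC][8-23 ALLOC][24-35 FREE]
Op 5: a = realloc(a, 5) -> a = 24; heap: [0-2 FREE][3-7 ALLOC][8-23 ALLOC][24-28 ALLOC][29-35 FREE]
Op 6: free(a) -> (freed a); heap: [0-2 FREE][3-7 ALLOC][8-23 ALLOC][24-35 FREE]
Op 7: b = realloc(b, 14) -> NULL (b unchanged); heap: [0-2 FREE][3-7 ALLOC][8-23 ALLOC][24-35 FREE]
Free blocks: [3 12] total_free=15 largest=12 -> 100*(15-12)/15 = 300/15 = 20

Answer: 20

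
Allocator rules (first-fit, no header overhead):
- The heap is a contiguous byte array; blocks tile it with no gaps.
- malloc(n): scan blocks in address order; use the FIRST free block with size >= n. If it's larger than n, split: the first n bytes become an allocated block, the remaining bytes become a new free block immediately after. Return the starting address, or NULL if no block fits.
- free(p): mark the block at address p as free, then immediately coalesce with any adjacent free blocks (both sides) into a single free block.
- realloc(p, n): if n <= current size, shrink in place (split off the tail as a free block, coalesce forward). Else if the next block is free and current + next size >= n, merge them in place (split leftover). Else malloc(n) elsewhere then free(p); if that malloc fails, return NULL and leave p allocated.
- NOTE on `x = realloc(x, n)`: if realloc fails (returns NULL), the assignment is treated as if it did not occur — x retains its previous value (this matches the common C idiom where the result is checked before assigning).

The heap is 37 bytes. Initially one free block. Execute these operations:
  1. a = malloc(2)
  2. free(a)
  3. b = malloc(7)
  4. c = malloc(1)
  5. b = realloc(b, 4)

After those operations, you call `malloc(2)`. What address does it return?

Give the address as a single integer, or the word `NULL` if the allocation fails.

Op 1: a = malloc(2) -> a = 0; heap: [0-1 ALLOC][2-36 FREE]
Op 2: free(a) -> (freed a); heap: [0-36 FREE]
Op 3: b = malloc(7) -> b = 0; heap: [0-6 ALLOC][7-36 FREE]
Op 4: c = malloc(1) -> c = 7; heap: [0-6 ALLOC][7-7 ALLOC][8-36 FREE]
Op 5: b = realloc(b, 4) -> b = 0; heap: [0-3 ALLOC][4-6 FREE][7-7 ALLOC][8-36 FREE]
malloc(2): first-fit scan over [0-3 ALLOC][4-6 FREE][7-7 ALLOC][8-36 FREE] -> 4

Answer: 4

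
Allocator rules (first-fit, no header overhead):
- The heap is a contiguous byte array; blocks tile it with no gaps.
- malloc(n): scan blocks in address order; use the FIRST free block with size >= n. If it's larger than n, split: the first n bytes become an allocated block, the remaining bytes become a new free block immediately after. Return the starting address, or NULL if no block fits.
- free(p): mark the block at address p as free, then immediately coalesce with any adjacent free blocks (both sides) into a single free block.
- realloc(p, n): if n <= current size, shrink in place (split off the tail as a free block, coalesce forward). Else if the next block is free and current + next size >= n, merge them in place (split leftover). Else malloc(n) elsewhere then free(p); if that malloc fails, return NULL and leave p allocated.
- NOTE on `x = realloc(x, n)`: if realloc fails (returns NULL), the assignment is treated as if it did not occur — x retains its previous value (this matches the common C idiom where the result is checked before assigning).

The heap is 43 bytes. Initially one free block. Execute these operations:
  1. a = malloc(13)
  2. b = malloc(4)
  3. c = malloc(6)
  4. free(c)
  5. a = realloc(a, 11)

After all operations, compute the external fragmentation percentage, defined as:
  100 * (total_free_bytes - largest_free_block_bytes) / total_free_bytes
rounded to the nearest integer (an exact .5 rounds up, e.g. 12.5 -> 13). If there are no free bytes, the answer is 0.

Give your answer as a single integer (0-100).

Op 1: a = malloc(13) -> a = 0; heap: [0-12 ALLOC][13-42 FREE]
Op 2: b = malloc(4) -> b = 13; heap: [0-12 ALLOC][13-16 ALLOC][17-42 FREE]
Op 3: c = malloc(6) -> c = 17; heap: [0-12 ALLOC][13-16 ALLOC][17-22 ALLOC][23-42 FREE]
Op 4: free(c) -> (freed c); heap: [0-12 ALLOC][13-16 ALLOC][17-42 FREE]
Op 5: a = realloc(a, 11) -> a = 0; heap: [0-10 ALLOC][11-12 FREE][13-16 ALLOC][17-42 FREE]
Free blocks: [2 26] total_free=28 largest=26 -> 100*(28-26)/28 = 200/28 ≈ 7.143 -> rounds to 7

Answer: 7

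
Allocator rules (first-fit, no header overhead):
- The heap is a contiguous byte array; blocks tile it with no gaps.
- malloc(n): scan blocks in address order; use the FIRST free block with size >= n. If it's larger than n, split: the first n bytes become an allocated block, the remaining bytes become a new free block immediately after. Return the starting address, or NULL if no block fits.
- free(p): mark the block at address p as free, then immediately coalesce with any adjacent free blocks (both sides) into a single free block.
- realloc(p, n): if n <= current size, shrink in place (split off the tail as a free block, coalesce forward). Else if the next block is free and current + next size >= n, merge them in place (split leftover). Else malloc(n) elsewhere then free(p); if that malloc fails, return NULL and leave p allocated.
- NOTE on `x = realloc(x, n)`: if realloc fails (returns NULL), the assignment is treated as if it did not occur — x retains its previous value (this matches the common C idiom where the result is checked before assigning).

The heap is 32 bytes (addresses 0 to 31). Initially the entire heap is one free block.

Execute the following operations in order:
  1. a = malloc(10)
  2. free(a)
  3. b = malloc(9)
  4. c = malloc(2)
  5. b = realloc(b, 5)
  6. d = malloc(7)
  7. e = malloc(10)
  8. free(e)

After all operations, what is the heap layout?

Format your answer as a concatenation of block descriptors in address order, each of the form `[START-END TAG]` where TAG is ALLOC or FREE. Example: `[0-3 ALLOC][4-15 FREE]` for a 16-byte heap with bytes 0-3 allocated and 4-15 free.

Answer: [0-4 ALLOC][5-8 FREE][9-10 ALLOC][11-17 ALLOC][18-31 FREE]

Derivation:
Op 1: a = malloc(10) -> a = 0; heap: [0-9 ALLOC][10-31 FREE]
Op 2: free(a) -> (freed a); heap: [0-31 FREE]
Op 3: b = malloc(9) -> b = 0; heap: [0-8 ALLOC][9-31 FREE]
Op 4: c = malloc(2) -> c = 9; heap: [0-8 ALLOC][9-10 ALLOC][11-31 FREE]
Op 5: b = realloc(b, 5) -> b = 0; heap: [0-4 ALLOC][5-8 FREE][9-10 ALLOC][11-31 FREE]
Op 6: d = malloc(7) -> d = 11; heap: [0-4 ALLOC][5-8 FREE][9-10 ALLOC][11-17 ALLOC][18-31 FREE]
Op 7: e = malloc(10) -> e = 18; heap: [0-4 ALLOC][5-8 FREE][9-10 ALLOC][11-17 ALLOC][18-27 ALLOC][28-31 FREE]
Op 8: free(e) -> (freed e); heap: [0-4 ALLOC][5-8 FREE][9-10 ALLOC][11-17 ALLOC][18-31 FREE]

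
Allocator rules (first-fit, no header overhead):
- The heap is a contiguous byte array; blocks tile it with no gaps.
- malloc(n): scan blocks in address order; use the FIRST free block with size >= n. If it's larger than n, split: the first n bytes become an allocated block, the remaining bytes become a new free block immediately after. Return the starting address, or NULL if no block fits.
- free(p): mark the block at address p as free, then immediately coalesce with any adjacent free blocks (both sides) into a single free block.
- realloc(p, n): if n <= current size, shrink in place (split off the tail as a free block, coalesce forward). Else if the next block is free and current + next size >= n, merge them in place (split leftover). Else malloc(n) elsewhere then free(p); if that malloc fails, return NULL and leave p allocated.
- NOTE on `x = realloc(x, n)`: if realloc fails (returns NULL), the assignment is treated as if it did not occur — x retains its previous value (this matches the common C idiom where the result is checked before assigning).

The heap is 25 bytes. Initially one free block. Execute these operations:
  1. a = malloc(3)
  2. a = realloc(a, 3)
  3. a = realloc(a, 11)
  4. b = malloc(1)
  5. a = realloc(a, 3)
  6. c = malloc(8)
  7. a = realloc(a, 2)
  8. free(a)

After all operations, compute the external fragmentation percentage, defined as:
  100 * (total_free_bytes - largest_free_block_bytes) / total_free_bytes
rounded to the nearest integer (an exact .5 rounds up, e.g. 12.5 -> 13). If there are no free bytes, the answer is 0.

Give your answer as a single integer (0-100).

Answer: 19

Derivation:
Op 1: a = malloc(3) -> a = 0; heap: [0-2 ALLOC][3-24 FREE]
Op 2: a = realloc(a, 3) -> a = 0; heap: [0-2 ALLOC][3-24 FREE]
Op 3: a = realloc(a, 11) -> a = 0; heap: [0-10 ALLOC][11-24 FREE]
Op 4: b = malloc(1) -> b = 11; heap: [0-10 ALLOC][11-11 ALLOC][12-24 FREE]
Op 5: a = realloc(a, 3) -> a = 0; heap: [0-2 ALLOC][3-10 FREE][11-11 ALLOC][12-24 FREE]
Op 6: c = malloc(8) -> c = 3; heap: [0-2 ALLOC][3-10 ALLOC][11-11 ALLOC][12-24 FREE]
Op 7: a = realloc(a, 2) -> a = 0; heap: [0-1 ALLOC][2-2 FREE][3-10 ALLOC][11-11 ALLOC][12-24 FREE]
Op 8: free(a) -> (freed a); heap: [0-2 FREE][3-10 ALLOC][11-11 ALLOC][12-24 FREE]
Free blocks: [3 13] total_free=16 largest=13 -> 100*(16-13)/16 = 300/16 = 18.75 -> rounds to 19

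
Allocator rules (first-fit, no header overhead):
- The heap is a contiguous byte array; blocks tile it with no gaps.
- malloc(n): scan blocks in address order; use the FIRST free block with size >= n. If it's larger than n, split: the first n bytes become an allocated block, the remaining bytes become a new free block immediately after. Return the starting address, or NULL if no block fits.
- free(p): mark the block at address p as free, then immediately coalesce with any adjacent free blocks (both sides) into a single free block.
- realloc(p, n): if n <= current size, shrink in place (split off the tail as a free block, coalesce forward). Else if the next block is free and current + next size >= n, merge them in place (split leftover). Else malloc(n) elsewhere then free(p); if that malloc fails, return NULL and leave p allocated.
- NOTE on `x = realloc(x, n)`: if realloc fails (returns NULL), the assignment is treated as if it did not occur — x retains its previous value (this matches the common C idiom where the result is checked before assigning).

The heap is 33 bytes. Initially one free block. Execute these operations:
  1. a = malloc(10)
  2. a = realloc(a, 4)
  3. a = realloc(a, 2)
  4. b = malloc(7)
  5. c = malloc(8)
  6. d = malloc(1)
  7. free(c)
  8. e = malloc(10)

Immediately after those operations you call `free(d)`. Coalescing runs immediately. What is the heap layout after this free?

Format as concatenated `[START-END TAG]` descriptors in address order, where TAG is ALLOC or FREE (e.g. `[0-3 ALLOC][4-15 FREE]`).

Answer: [0-1 ALLOC][2-8 ALLOC][9-17 FREE][18-27 ALLOC][28-32 FREE]

Derivation:
Op 1: a = malloc(10) -> a = 0; heap: [0-9 ALLOC][10-32 FREE]
Op 2: a = realloc(a, 4) -> a = 0; heap: [0-3 ALLOC][4-32 FREE]
Op 3: a = realloc(a, 2) -> a = 0; heap: [0-1 ALLOC][2-32 FREE]
Op 4: b = malloc(7) -> b = 2; heap: [0-1 ALLOC][2-8 ALLOC][9-32 FREE]
Op 5: c = malloc(8) -> c = 9; heap: [0-1 ALLOC][2-8 ALLOC][9-16 ALLOC][17-32 FREE]
Op 6: d = malloc(1) -> d = 17; heap: [0-1 ALLOC][2-8 ALLOC][9-16 ALLOC][17-17 ALLOC][18-32 FREE]
Op 7: free(c) -> (freed c); heap: [0-1 ALLOC][2-8 ALLOC][9-16 FREE][17-17 ALLOC][18-32 FREE]
Op 8: e = malloc(10) -> e = 18; heap: [0-1 ALLOC][2-8 ALLOC][9-16 FREE][17-17 ALLOC][18-27 ALLOC][28-32 FREE]
free(d): d = 17 -> block [17-17 ALLOC]; mark free, coalesce with adjacent free neighbors -> [0-1 ALLOC][2-8 ALLOC][9-17 FREE][18-27 ALLOC][28-32 FREE]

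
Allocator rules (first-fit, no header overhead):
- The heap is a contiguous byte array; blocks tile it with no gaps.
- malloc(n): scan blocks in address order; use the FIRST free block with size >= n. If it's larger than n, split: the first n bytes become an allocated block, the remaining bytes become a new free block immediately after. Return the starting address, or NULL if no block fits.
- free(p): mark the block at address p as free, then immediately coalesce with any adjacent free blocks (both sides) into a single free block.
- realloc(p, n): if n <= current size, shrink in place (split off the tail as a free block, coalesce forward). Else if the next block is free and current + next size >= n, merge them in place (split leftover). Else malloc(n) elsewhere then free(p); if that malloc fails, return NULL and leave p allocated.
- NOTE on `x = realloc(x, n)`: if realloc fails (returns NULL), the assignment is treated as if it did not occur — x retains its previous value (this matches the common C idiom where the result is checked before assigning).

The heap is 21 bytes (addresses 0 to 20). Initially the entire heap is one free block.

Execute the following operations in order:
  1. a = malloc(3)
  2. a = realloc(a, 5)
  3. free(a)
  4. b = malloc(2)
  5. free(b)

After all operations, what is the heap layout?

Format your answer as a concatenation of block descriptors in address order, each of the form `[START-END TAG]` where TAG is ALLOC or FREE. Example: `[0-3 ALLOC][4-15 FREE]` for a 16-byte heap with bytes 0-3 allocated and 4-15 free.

Op 1: a = malloc(3) -> a = 0; heap: [0-2 ALLOC][3-20 FREE]
Op 2: a = realloc(a, 5) -> a = 0; heap: [0-4 ALLOC][5-20 FREE]
Op 3: free(a) -> (freed a); heap: [0-20 FREE]
Op 4: b = malloc(2) -> b = 0; heap: [0-1 ALLOC][2-20 FREE]
Op 5: free(b) -> (freed b); heap: [0-20 FREE]

Answer: [0-20 FREE]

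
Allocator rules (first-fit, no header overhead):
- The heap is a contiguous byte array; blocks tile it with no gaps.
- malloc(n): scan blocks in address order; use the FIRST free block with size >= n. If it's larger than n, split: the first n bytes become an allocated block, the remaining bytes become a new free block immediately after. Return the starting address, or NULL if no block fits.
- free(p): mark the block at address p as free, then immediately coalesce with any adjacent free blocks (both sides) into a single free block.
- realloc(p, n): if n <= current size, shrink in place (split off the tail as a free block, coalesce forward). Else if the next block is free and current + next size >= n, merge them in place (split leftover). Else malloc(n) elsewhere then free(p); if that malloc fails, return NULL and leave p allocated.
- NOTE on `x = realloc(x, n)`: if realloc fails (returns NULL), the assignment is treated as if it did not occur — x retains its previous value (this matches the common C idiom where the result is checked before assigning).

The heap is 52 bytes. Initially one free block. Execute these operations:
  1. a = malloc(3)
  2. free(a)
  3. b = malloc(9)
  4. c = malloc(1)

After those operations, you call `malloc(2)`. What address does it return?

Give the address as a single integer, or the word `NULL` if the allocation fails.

Answer: 10

Derivation:
Op 1: a = malloc(3) -> a = 0; heap: [0-2 ALLOC][3-51 FREE]
Op 2: free(a) -> (freed a); heap: [0-51 FREE]
Op 3: b = malloc(9) -> b = 0; heap: [0-8 ALLOC][9-51 FREE]
Op 4: c = malloc(1) -> c = 9; heap: [0-8 ALLOC][9-9 ALLOC][10-51 FREE]
malloc(2): first-fit scan over [0-8 ALLOC][9-9 ALLOC][10-51 FREE] -> 10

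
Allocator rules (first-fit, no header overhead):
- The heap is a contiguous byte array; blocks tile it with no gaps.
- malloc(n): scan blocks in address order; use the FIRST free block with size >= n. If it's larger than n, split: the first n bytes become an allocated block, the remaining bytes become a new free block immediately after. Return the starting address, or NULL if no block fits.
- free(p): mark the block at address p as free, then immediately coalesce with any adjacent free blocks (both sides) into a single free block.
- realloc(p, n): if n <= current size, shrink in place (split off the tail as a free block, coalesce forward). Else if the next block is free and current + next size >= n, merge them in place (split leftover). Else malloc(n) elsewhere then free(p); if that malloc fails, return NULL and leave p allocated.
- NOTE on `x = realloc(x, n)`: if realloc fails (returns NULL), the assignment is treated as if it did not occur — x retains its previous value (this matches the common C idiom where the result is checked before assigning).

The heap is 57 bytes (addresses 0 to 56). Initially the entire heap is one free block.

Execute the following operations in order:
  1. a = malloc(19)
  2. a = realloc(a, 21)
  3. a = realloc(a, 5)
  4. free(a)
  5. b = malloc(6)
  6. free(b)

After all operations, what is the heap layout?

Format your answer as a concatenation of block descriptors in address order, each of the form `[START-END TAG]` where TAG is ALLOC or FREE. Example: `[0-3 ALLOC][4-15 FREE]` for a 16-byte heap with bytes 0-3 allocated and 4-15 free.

Op 1: a = malloc(19) -> a = 0; heap: [0-18 ALLOC][19-56 FREE]
Op 2: a = realloc(a, 21) -> a = 0; heap: [0-20 ALLOC][21-56 FREE]
Op 3: a = realloc(a, 5) -> a = 0; heap: [0-4 ALLOC][5-56 FREE]
Op 4: free(a) -> (freed a); heap: [0-56 FREE]
Op 5: b = malloc(6) -> b = 0; heap: [0-5 ALLOC][6-56 FREE]
Op 6: free(b) -> (freed b); heap: [0-56 FREE]

Answer: [0-56 FREE]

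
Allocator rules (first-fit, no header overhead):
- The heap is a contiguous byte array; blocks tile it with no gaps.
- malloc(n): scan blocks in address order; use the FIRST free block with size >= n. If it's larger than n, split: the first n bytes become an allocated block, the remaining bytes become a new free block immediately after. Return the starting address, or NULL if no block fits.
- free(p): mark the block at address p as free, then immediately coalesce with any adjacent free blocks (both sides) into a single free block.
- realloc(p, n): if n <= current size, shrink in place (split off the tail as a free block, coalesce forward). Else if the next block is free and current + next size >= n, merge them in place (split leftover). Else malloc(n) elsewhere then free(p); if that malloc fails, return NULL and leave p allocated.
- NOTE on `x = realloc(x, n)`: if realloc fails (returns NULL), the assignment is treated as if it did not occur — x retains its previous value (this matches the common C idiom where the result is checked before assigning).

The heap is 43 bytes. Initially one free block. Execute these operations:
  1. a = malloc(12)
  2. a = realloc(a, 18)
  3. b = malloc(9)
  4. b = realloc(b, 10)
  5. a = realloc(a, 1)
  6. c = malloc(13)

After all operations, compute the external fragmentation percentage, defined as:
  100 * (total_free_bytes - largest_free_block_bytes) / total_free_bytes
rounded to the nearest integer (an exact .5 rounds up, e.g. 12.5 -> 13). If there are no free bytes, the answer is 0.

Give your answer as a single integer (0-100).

Answer: 21

Derivation:
Op 1: a = malloc(12) -> a = 0; heap: [0-11 ALLOC][12-42 FREE]
Op 2: a = realloc(a, 18) -> a = 0; heap: [0-17 ALLOC][18-42 FREE]
Op 3: b = malloc(9) -> b = 18; heap: [0-17 ALLOC][18-26 ALLOC][27-42 FREE]
Op 4: b = realloc(b, 10) -> b = 18; heap: [0-17 ALLOC][18-27 ALLOC][28-42 FREE]
Op 5: a = realloc(a, 1) -> a = 0; heap: [0-0 ALLOC][1-17 FREE][18-27 ALLOC][28-42 FREE]
Op 6: c = malloc(13) -> c = 1; heap: [0-0 ALLOC][1-13 ALLOC][14-17 FREE][18-27 ALLOC][28-42 FREE]
Free blocks: [4 15] total_free=19 largest=15 -> 100*(19-15)/19 = 400/19 ≈ 21.053 -> rounds to 21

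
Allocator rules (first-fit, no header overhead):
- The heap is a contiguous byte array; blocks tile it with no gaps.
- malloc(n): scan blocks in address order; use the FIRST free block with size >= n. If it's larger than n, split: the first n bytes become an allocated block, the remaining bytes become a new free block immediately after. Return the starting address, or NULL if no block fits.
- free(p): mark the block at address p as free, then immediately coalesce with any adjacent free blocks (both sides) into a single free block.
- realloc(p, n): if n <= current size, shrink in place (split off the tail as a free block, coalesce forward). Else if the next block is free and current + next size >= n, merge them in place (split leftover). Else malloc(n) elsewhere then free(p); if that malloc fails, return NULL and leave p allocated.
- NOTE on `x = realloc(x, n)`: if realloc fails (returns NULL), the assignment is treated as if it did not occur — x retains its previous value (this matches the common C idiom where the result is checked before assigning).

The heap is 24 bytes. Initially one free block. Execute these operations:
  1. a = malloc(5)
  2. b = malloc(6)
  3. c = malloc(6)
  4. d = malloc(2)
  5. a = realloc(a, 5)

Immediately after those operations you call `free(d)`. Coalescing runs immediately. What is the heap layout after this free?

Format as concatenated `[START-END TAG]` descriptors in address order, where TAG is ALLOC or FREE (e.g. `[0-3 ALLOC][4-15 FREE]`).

Op 1: a = malloc(5) -> a = 0; heap: [0-4 ALLOC][5-23 FREE]
Op 2: b = malloc(6) -> b = 5; heap: [0-4 ALLOC][5-10 ALLOC][11-23 FREE]
Op 3: c = malloc(6) -> c = 11; heap: [0-4 ALLOC][5-10 ALLOC][11-16 ALLOC][17-23 FREE]
Op 4: d = malloc(2) -> d = 17; heap: [0-4 ALLOC][5-10 ALLOC][11-16 ALLOC][17-18 ALLOC][19-23 FREE]
Op 5: a = realloc(a, 5) -> a = 0; heap: [0-4 ALLOC][5-10 ALLOC][11-16 ALLOC][17-18 ALLOC][19-23 FREE]
free(d): d = 17 -> block [17-18 ALLOC]; mark free, coalesce with adjacent free neighbors -> [0-4 ALLOC][5-10 ALLOC][11-16 ALLOC][17-23 FREE]

Answer: [0-4 ALLOC][5-10 ALLOC][11-16 ALLOC][17-23 FREE]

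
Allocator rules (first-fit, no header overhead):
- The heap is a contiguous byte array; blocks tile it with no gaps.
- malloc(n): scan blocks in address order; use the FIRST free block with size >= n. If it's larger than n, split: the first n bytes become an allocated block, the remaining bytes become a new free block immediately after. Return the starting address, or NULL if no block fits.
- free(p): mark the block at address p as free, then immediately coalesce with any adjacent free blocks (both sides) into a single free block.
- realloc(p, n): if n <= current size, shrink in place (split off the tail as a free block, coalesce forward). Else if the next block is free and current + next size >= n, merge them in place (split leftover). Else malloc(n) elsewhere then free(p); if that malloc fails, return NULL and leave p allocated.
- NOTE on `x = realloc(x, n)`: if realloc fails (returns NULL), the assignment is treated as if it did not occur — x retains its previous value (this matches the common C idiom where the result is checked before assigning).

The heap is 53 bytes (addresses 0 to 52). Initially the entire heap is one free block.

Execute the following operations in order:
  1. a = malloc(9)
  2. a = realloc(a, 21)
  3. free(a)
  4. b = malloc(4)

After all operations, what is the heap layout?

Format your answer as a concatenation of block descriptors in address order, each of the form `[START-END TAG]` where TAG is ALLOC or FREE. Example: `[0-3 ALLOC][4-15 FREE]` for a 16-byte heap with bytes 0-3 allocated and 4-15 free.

Answer: [0-3 ALLOC][4-52 FREE]

Derivation:
Op 1: a = malloc(9) -> a = 0; heap: [0-8 ALLOC][9-52 FREE]
Op 2: a = realloc(a, 21) -> a = 0; heap: [0-20 ALLOC][21-52 FREE]
Op 3: free(a) -> (freed a); heap: [0-52 FREE]
Op 4: b = malloc(4) -> b = 0; heap: [0-3 ALLOC][4-52 FREE]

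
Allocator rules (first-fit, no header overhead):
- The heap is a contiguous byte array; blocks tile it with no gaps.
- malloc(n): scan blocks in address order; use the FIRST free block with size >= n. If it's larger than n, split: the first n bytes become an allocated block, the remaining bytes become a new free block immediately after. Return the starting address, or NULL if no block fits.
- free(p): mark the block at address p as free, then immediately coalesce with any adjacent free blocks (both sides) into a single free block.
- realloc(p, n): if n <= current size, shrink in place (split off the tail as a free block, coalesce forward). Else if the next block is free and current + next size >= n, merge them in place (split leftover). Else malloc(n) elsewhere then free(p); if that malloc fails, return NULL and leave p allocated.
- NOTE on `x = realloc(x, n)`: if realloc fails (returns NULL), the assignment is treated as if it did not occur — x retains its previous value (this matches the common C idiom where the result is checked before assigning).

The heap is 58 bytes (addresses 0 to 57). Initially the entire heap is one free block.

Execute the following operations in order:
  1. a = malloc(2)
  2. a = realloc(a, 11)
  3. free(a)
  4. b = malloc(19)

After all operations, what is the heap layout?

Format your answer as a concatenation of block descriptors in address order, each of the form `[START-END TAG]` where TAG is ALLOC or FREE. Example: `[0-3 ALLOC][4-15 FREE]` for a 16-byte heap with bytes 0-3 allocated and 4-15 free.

Op 1: a = malloc(2) -> a = 0; heap: [0-1 ALLOC][2-57 FREE]
Op 2: a = realloc(a, 11) -> a = 0; heap: [0-10 ALLOC][11-57 FREE]
Op 3: free(a) -> (freed a); heap: [0-57 FREE]
Op 4: b = malloc(19) -> b = 0; heap: [0-18 ALLOC][19-57 FREE]

Answer: [0-18 ALLOC][19-57 FREE]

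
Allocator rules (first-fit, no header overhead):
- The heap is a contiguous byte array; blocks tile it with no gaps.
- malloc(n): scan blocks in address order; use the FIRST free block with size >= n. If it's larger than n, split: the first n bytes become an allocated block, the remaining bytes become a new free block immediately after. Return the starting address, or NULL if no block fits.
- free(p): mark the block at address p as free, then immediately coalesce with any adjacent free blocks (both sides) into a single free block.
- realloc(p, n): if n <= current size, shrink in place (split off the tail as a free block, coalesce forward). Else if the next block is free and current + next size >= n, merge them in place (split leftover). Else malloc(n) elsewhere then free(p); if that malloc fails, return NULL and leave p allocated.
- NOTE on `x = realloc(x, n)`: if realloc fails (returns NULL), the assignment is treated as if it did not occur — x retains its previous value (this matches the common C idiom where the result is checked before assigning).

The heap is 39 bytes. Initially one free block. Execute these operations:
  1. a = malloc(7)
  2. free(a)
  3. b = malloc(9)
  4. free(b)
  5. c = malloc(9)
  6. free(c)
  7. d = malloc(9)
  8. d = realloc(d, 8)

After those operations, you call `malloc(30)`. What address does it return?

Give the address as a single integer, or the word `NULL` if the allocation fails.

Answer: 8

Derivation:
Op 1: a = malloc(7) -> a = 0; heap: [0-6 ALLOC][7-38 FREE]
Op 2: free(a) -> (freed a); heap: [0-38 FREE]
Op 3: b = malloc(9) -> b = 0; heap: [0-8 ALLOC][9-38 FREE]
Op 4: free(b) -> (freed b); heap: [0-38 FREE]
Op 5: c = malloc(9) -> c = 0; heap: [0-8 ALLOC][9-38 FREE]
Op 6: free(c) -> (freed c); heap: [0-38 FREE]
Op 7: d = malloc(9) -> d = 0; heap: [0-8 ALLOC][9-38 FREE]
Op 8: d = realloc(d, 8) -> d = 0; heap: [0-7 ALLOC][8-38 FREE]
malloc(30): first-fit scan over [0-7 ALLOC][8-38 FREE] -> 8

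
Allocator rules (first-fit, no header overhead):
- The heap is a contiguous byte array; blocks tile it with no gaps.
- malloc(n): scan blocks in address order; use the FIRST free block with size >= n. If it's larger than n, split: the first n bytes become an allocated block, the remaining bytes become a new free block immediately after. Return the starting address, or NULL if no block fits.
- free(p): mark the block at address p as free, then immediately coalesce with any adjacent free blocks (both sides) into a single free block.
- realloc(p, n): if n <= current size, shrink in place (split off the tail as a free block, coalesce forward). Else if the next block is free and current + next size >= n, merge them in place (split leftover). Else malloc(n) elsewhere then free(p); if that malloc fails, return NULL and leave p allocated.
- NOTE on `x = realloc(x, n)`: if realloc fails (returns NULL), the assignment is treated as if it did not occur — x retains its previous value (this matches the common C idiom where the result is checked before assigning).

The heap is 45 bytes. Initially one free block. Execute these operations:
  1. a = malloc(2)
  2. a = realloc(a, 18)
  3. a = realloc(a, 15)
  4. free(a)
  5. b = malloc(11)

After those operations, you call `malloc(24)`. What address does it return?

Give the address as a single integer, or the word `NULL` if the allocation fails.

Answer: 11

Derivation:
Op 1: a = malloc(2) -> a = 0; heap: [0-1 ALLOC][2-44 FREE]
Op 2: a = realloc(a, 18) -> a = 0; heap: [0-17 ALLOC][18-44 FREE]
Op 3: a = realloc(a, 15) -> a = 0; heap: [0-14 ALLOC][15-44 FREE]
Op 4: free(a) -> (freed a); heap: [0-44 FREE]
Op 5: b = malloc(11) -> b = 0; heap: [0-10 ALLOC][11-44 FREE]
malloc(24): first-fit scan over [0-10 ALLOC][11-44 FREE] -> 11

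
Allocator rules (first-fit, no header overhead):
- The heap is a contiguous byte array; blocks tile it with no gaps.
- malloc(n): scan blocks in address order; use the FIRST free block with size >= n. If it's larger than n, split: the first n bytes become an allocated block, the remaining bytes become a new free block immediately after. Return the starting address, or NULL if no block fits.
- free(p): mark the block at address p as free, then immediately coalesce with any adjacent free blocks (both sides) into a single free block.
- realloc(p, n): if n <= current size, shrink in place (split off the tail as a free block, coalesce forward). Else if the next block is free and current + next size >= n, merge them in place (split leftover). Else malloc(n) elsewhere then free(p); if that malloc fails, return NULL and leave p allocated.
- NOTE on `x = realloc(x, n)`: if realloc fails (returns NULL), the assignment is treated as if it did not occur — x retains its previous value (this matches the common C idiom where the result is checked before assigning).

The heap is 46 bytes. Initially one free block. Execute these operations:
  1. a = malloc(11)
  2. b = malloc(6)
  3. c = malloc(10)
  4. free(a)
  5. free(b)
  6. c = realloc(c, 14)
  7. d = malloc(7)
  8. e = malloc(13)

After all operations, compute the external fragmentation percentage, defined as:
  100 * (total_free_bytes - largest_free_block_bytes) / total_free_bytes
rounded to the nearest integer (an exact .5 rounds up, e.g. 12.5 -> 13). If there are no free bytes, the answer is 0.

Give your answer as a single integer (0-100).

Op 1: a = malloc(11) -> a = 0; heap: [0-10 ALLOC][11-45 FREE]
Op 2: b = malloc(6) -> b = 11; heap: [0-10 ALLOC][11-16 ALLOC][17-45 FREE]
Op 3: c = malloc(10) -> c = 17; heap: [0-10 ALLOC][11-16 ALLOC][17-26 ALLOC][27-45 FREE]
Op 4: free(a) -> (freed a); heap: [0-10 FREE][11-16 ALLOC][17-26 ALLOC][27-45 FREE]
Op 5: free(b) -> (freed b); heap: [0-16 FREE][17-26 ALLOC][27-45 FREE]
Op 6: c = realloc(c, 14) -> c = 17; heap: [0-16 FREE][17-30 ALLOC][31-45 FREE]
Op 7: d = malloc(7) -> d = 0; heap: [0-6 ALLOC][7-16 FREE][17-30 ALLOC][31-45 FREE]
Op 8: e = malloc(13) -> e = 31; heap: [0-6 ALLOC][7-16 FREE][17-30 ALLOC][31-43 ALLOC][44-45 FREE]
Free blocks: [10 2] total_free=12 largest=10 -> 100*(12-10)/12 = 200/12 ≈ 16.667 -> rounds to 17

Answer: 17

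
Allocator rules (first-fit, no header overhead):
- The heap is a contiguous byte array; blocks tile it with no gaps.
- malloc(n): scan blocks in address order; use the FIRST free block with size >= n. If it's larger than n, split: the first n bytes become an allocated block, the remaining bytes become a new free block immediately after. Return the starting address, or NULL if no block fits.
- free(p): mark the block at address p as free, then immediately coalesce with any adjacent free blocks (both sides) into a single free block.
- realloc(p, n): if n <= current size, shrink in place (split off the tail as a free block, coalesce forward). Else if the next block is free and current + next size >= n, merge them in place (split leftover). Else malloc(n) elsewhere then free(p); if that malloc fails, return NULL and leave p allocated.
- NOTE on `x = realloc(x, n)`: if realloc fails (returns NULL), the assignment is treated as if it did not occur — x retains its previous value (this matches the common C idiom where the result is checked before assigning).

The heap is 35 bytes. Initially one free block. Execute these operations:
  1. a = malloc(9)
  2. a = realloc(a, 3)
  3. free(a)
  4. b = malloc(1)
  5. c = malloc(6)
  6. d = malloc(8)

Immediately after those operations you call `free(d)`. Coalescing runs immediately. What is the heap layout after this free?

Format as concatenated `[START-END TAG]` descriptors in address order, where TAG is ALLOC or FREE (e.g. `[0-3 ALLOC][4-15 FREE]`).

Op 1: a = malloc(9) -> a = 0; heap: [0-8 ALLOC][9-34 FREE]
Op 2: a = realloc(a, 3) -> a = 0; heap: [0-2 ALLOC][3-34 FREE]
Op 3: free(a) -> (freed a); heap: [0-34 FREE]
Op 4: b = malloc(1) -> b = 0; heap: [0-0 ALLOC][1-34 FREE]
Op 5: c = malloc(6) -> c = 1; heap: [0-0 ALLOC][1-6 ALLOC][7-34 FREE]
Op 6: d = malloc(8) -> d = 7; heap: [0-0 ALLOC][1-6 ALLOC][7-14 ALLOC][15-34 FREE]
free(d): d = 7 -> block [7-14 ALLOC]; mark free, coalesce with adjacent free neighbors -> [0-0 ALLOC][1-6 ALLOC][7-34 FREE]

Answer: [0-0 ALLOC][1-6 ALLOC][7-34 FREE]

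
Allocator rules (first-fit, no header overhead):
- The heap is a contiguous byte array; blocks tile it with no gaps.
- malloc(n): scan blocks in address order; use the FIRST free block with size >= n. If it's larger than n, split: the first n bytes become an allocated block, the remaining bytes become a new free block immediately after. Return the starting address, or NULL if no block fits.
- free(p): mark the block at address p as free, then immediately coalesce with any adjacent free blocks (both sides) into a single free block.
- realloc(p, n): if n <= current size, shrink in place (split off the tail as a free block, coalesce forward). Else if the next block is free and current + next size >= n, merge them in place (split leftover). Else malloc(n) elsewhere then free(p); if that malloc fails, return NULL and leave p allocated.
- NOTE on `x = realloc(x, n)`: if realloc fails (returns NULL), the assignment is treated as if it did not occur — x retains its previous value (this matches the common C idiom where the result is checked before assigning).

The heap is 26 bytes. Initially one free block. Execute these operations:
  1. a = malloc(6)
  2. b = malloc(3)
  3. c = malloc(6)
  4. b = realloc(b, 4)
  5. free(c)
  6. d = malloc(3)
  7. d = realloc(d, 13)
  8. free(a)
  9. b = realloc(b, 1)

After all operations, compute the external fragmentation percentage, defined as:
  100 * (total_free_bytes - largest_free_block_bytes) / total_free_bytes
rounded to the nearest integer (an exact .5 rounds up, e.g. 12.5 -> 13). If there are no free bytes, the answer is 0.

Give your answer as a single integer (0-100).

Op 1: a = malloc(6) -> a = 0; heap: [0-5 ALLOC][6-25 FREE]
Op 2: b = malloc(3) -> b = 6; heap: [0-5 ALLOC][6-8 ALLOC][9-25 FREE]
Op 3: c = malloc(6) -> c = 9; heap: [0-5 ALLOC][6-8 ALLOC][9-14 ALLOC][15-25 FREE]
Op 4: b = realloc(b, 4) -> b = 15; heap: [0-5 ALLOC][6-8 FREE][9-14 ALLOC][15-18 ALLOC][19-25 FREE]
Op 5: free(c) -> (freed c); heap: [0-5 ALLOC][6-14 FREE][15-18 ALLOC][19-25 FREE]
Op 6: d = malloc(3) -> d = 6; heap: [0-5 ALLOC][6-8 ALLOC][9-14 FREE][15-18 ALLOC][19-25 FREE]
Op 7: d = realloc(d, 13) -> NULL (d unchanged); heap: [0-5 ALLOC][6-8 ALLOC][9-14 FREE][15-18 ALLOC][19-25 FREE]
Op 8: free(a) -> (freed a); heap: [0-5 FREE][6-8 ALLOC][9-14 FREE][15-18 ALLOC][19-25 FREE]
Op 9: b = realloc(b, 1) -> b = 15; heap: [0-5 FREE][6-8 ALLOC][9-14 FREE][15-15 ALLOC][16-25 FREE]
Free blocks: [6 6 10] total_free=22 largest=10 -> 100*(22-10)/22 = 1200/22 ≈ 54.545 -> rounds to 55

Answer: 55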